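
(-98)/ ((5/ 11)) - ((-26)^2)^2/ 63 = -2352794/ 315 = -7469.19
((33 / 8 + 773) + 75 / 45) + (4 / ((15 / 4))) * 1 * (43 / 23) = 718323 / 920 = 780.79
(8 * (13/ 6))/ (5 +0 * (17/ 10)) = 3.47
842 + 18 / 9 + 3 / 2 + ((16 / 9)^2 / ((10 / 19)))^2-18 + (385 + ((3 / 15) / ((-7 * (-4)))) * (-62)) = 1433056078 / 1148175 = 1248.12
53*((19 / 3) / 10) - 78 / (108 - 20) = 21569 / 660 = 32.68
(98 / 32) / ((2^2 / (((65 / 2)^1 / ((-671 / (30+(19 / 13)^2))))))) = -1330595 / 1116544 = -1.19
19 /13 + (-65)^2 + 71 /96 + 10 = 4237.20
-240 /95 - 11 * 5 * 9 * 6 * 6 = -338628 /19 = -17822.53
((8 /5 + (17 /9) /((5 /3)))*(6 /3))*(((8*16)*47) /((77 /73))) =36011776 /1155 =31179.03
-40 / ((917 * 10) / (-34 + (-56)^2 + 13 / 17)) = -210988 / 15589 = -13.53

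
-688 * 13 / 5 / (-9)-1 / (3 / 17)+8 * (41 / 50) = 199.65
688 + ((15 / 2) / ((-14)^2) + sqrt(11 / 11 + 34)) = sqrt(35) + 269711 / 392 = 693.95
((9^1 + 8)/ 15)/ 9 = 17/ 135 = 0.13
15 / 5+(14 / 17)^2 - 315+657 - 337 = 2508 / 289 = 8.68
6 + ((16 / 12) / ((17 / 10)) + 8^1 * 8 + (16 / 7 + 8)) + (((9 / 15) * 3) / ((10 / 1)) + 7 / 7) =1468163 / 17850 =82.25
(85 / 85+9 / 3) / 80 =1 / 20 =0.05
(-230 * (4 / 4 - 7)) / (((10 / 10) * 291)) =460 / 97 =4.74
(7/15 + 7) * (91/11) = 10192/165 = 61.77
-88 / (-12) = 7.33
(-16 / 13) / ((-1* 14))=0.09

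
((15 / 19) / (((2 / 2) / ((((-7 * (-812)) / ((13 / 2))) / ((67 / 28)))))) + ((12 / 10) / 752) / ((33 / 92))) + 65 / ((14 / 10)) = 200600448039 / 598908310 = 334.94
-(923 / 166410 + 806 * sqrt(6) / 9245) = -806 * sqrt(6) / 9245 - 923 / 166410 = -0.22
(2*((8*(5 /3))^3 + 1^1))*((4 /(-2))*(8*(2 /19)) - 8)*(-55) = 2526133.49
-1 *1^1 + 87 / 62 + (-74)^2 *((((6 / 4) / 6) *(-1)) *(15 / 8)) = -636485 / 248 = -2566.47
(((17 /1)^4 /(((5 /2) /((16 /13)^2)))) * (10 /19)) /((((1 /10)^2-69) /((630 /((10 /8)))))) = -4310485401600 /22152689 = -194580.69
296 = 296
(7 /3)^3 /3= 343 /81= 4.23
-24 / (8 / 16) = -48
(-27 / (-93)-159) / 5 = -984 / 31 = -31.74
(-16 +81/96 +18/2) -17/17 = -229/32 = -7.16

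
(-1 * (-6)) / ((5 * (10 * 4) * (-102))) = -1 / 3400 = -0.00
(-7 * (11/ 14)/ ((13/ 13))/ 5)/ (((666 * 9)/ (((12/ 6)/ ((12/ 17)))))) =-187/ 359640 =-0.00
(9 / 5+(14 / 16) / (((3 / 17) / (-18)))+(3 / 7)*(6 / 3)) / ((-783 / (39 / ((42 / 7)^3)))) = 5837 / 292320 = 0.02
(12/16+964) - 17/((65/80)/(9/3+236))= -209865/52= -4035.87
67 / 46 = 1.46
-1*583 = -583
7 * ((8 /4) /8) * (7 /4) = 3.06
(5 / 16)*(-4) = -5 / 4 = -1.25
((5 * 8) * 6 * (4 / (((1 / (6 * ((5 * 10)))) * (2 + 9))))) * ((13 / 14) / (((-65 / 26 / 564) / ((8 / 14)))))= -1689292800 / 539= -3134123.93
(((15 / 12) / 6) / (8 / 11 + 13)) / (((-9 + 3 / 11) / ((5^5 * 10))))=-9453125 / 173952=-54.34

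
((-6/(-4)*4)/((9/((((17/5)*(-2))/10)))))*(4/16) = -17/150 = -0.11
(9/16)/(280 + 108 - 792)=-9/6464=-0.00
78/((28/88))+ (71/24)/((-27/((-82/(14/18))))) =9241/36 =256.69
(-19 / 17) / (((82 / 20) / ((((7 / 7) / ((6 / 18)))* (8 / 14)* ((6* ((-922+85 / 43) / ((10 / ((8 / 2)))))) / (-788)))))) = -54119448 / 41330009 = -1.31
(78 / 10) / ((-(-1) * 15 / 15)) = 39 / 5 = 7.80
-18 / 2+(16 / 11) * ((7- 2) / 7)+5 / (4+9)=-7584 / 1001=-7.58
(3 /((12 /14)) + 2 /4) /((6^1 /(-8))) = -16 /3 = -5.33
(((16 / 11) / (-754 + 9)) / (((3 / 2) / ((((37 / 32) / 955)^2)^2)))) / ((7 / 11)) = -1874161 / 426421397152665600000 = -0.00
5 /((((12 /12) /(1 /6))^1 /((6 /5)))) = 1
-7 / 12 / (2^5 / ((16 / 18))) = -7 / 432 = -0.02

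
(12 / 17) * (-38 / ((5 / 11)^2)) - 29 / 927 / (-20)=-204590143 / 1575900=-129.82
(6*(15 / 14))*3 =135 / 7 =19.29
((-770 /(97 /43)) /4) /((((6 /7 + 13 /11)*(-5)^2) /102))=-13002297 /76145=-170.76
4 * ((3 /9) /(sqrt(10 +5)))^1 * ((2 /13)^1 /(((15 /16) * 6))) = 64 * sqrt(15) /26325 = 0.01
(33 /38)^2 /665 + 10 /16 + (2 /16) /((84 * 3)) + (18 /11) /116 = 14131608797 /22055251680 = 0.64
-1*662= -662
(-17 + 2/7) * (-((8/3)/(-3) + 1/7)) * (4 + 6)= -6110/49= -124.69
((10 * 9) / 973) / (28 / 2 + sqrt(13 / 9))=1620 / 243389 - 270 * sqrt(13) / 1703723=0.01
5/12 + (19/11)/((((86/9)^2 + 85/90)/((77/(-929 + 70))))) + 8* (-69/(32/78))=-29602066001/22007580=-1345.09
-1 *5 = -5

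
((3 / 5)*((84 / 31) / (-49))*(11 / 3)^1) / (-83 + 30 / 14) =66 / 43865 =0.00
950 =950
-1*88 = -88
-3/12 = -1/4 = -0.25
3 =3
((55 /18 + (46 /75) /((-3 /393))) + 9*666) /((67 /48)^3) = 16358516736 /7519075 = 2175.60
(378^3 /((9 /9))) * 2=108020304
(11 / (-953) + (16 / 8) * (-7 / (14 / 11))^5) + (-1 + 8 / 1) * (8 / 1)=-152627891 / 15248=-10009.70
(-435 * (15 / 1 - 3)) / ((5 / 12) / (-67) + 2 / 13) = -54559440 / 1543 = -35359.33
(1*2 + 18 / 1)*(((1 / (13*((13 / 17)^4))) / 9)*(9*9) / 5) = 3006756 / 371293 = 8.10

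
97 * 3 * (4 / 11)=1164 / 11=105.82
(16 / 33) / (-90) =-8 / 1485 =-0.01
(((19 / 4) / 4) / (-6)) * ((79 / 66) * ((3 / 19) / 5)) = -79 / 10560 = -0.01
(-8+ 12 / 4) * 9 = -45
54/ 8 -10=-13/ 4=-3.25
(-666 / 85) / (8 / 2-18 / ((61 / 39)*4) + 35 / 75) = -243756 / 49453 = -4.93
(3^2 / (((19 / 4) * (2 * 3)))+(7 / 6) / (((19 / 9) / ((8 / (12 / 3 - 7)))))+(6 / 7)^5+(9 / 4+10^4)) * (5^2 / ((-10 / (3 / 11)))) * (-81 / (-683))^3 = -101839820596410555 / 8953412304731048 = -11.37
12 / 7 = 1.71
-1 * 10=-10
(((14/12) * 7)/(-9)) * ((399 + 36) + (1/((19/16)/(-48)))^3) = 7350019061/123462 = 59532.64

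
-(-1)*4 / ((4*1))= 1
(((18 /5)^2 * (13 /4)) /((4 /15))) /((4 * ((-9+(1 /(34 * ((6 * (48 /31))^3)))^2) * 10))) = -65119702562686107648 /148420974479661086375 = -0.44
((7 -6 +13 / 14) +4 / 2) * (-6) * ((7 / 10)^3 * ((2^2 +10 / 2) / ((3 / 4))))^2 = -4991679 / 12500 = -399.33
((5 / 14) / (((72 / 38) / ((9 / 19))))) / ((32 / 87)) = 0.24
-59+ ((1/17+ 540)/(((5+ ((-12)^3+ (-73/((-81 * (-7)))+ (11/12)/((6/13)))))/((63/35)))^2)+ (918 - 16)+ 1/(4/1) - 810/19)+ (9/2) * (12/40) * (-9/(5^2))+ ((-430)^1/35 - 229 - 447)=3853415890508203467239/34452472062037237250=111.85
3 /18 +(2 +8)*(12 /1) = 721 /6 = 120.17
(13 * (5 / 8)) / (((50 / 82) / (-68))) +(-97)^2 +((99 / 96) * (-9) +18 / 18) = 1359139 / 160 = 8494.62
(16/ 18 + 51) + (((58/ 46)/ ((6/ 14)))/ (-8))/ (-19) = 1633241/ 31464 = 51.91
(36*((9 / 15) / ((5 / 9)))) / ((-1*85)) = -972 / 2125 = -0.46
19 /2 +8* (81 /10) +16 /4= 783 /10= 78.30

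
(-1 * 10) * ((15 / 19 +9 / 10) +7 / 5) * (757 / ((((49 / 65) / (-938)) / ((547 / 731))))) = 2117090688830 / 97223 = 21775615.74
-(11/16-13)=197/16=12.31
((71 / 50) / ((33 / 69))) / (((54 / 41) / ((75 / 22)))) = 66953 / 8712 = 7.69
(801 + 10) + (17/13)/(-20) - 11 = 799.93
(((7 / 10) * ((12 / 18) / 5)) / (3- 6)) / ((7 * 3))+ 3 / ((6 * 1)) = 673 / 1350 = 0.50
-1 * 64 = -64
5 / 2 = 2.50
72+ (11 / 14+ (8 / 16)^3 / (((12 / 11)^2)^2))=84622423 / 1161216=72.87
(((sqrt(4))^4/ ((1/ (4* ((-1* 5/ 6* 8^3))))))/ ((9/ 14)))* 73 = -83722240/ 27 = -3100823.70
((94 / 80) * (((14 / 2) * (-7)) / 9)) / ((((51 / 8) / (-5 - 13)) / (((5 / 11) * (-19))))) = -87514 / 561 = -156.00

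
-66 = -66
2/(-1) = -2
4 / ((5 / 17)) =68 / 5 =13.60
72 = 72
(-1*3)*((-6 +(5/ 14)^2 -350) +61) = 173385/ 196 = 884.62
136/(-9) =-136/9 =-15.11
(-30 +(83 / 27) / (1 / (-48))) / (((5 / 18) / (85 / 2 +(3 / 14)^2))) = -6662861 / 245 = -27195.35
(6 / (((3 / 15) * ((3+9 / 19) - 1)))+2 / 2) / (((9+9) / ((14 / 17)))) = 0.60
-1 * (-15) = 15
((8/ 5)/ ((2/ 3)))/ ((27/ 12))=16/ 15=1.07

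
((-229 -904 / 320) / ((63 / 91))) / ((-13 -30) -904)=40183 / 113640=0.35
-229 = -229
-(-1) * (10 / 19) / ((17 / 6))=60 / 323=0.19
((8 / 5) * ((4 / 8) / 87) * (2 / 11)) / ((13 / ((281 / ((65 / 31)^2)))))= 2160328 / 262816125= 0.01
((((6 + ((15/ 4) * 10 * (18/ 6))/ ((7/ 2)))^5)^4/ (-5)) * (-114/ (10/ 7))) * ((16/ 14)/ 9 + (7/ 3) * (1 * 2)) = 3250601321087270175687384000000000.00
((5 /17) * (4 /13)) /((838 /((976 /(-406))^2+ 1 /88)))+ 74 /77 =0.96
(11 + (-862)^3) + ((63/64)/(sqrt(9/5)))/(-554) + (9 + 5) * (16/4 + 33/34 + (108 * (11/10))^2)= -272130160182/425-21 * sqrt(5)/35456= -640306259.25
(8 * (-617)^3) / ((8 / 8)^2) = -1879080904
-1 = -1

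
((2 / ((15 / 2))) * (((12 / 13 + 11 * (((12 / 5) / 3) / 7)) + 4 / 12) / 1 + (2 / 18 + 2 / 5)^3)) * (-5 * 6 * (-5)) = 175604176 / 1658475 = 105.88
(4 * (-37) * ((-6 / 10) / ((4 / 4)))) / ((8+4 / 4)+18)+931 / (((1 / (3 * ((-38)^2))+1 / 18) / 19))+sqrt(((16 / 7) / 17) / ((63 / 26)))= 4 * sqrt(442) / 357+2068997656 / 6525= 317088.00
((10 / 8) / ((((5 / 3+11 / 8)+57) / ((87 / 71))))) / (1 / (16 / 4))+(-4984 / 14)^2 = 12966497336 / 102311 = 126736.10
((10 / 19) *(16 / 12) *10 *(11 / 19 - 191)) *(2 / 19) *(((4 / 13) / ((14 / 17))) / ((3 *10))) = -1.75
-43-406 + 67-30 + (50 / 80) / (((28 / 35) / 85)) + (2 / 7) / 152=-1470839 / 4256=-345.59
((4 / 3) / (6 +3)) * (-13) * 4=-208 / 27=-7.70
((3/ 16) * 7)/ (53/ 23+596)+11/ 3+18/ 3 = 236539/ 24464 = 9.67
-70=-70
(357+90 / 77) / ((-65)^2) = 0.08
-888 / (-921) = 296 / 307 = 0.96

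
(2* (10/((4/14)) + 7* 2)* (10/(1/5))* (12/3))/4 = 4900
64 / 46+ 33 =791 / 23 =34.39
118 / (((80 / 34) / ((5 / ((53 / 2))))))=9.46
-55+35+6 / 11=-214 / 11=-19.45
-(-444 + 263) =181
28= 28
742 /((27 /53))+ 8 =39542 /27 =1464.52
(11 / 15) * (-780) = -572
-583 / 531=-1.10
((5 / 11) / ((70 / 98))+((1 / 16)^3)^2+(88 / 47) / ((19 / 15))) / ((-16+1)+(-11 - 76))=-116159854453 / 5603288154112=-0.02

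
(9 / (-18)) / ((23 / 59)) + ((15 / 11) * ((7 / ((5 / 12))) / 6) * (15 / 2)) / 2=3298 / 253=13.04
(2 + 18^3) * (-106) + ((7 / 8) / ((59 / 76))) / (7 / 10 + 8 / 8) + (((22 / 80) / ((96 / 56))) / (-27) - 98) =-8039824736591 / 12998880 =-618501.34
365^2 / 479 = 133225 / 479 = 278.13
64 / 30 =32 / 15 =2.13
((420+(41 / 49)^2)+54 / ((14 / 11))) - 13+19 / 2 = 2207137 / 4802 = 459.63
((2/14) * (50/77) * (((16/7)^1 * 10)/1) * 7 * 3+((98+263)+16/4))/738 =220735/397782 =0.55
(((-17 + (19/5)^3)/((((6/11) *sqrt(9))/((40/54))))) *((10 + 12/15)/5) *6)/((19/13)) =1805232/11875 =152.02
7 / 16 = 0.44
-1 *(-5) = 5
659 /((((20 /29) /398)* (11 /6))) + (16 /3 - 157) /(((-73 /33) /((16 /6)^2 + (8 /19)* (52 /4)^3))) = 186300714961 /686565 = 271351.90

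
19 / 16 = 1.19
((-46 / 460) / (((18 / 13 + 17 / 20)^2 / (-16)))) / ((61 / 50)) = 5408000 / 20591221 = 0.26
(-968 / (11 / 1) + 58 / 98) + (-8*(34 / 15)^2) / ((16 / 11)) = -1275217 / 11025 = -115.67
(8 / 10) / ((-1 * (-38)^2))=-1 / 1805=-0.00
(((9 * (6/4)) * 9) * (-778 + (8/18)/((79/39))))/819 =-829503/7189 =-115.39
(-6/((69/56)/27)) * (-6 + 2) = 12096/23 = 525.91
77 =77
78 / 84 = 13 / 14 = 0.93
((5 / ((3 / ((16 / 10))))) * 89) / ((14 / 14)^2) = 237.33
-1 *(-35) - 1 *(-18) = 53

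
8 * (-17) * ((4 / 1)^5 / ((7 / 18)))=-2506752 / 7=-358107.43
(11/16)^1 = 11/16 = 0.69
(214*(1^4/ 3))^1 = 214/ 3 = 71.33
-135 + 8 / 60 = -2023 / 15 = -134.87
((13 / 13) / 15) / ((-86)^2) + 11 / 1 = 11.00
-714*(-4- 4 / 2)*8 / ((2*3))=5712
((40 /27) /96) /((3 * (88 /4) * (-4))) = -5 /85536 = -0.00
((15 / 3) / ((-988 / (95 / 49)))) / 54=-0.00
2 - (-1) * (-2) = 0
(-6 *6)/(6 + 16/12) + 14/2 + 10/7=271/77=3.52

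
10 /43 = 0.23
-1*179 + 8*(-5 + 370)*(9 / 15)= 1573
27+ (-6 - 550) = -529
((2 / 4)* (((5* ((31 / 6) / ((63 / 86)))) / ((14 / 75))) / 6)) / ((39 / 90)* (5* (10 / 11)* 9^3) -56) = 42625 / 3736152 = 0.01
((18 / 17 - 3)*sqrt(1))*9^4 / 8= -216513 / 136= -1592.01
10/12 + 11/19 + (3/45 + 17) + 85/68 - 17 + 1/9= 9713/3420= 2.84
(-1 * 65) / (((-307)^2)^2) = -65 / 8882874001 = -0.00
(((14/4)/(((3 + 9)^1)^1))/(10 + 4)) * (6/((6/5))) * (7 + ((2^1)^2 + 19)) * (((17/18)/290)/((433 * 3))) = 0.00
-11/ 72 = -0.15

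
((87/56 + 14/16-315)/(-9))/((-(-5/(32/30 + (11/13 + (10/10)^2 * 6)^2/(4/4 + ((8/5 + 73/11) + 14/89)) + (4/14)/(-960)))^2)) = -3419084315941282445491603/67110156824391888480000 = -50.95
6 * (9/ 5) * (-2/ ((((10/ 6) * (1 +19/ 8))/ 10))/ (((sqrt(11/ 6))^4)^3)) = -8957952/ 8857805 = -1.01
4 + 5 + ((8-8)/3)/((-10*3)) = 9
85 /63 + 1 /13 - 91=-73361 /819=-89.57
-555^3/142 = -170953875/142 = -1203900.53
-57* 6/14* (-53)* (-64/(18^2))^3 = -4124672/413343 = -9.98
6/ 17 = 0.35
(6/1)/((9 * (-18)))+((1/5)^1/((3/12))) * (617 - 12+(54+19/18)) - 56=63721/135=472.01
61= 61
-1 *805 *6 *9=-43470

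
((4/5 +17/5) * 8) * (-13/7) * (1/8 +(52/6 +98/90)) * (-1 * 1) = 46241/75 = 616.55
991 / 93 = 10.66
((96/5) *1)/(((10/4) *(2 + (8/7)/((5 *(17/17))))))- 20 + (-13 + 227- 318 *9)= -173196/65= -2664.55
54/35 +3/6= 2.04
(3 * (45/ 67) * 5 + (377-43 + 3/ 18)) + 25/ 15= 139055/ 402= 345.91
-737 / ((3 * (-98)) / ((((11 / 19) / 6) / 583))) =737 / 1776348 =0.00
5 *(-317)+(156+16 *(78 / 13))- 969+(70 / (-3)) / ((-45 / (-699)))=-23980 / 9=-2664.44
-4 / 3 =-1.33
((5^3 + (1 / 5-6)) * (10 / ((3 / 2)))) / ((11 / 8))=577.94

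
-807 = -807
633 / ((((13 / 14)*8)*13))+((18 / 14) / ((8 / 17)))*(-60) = -744693 / 4732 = -157.37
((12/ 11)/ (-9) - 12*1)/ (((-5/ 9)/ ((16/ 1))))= 3840/ 11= 349.09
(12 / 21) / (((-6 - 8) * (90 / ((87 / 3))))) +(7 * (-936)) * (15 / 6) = -36117929 / 2205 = -16380.01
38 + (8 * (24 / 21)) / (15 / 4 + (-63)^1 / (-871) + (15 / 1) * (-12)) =163048622 / 4296621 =37.95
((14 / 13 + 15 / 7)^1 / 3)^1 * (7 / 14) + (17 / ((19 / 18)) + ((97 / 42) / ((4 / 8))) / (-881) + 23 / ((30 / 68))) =1047538087 / 15232490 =68.77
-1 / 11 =-0.09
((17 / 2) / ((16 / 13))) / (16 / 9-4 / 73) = 145197 / 36224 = 4.01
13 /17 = 0.76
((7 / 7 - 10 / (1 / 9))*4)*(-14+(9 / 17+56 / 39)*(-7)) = 6551468 / 663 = 9881.55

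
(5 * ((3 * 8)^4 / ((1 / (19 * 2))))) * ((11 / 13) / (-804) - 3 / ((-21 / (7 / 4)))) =13668618240 / 871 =15693017.50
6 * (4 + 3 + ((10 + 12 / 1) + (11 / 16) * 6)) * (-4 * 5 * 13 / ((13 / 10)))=-39750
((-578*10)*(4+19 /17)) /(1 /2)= -59160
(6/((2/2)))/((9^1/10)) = 20/3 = 6.67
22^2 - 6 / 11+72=6110 / 11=555.45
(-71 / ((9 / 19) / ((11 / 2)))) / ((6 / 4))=-14839 / 27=-549.59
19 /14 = 1.36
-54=-54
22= 22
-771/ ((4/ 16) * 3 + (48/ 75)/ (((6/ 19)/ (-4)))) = 231300/ 2207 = 104.80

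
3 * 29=87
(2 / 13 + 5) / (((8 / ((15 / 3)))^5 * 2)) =209375 / 851968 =0.25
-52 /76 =-13 /19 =-0.68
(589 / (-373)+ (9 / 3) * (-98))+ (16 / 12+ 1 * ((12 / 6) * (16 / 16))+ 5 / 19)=-6207842 / 21261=-291.98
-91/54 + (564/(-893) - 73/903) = -740443/308826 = -2.40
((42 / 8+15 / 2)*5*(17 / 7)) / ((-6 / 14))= -1445 / 4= -361.25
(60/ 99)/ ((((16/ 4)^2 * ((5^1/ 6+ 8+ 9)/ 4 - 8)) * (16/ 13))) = -13/ 1496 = -0.01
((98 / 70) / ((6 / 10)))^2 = 49 / 9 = 5.44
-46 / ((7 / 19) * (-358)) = 437 / 1253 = 0.35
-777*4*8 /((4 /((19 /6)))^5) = -641309641 /82944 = -7731.84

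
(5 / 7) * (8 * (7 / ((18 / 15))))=100 / 3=33.33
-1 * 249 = -249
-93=-93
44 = 44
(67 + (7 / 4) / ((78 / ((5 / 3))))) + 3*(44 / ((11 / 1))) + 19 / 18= 24989 / 312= 80.09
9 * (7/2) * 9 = 567/2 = 283.50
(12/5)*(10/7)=24/7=3.43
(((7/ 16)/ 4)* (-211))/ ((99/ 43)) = -63511/ 6336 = -10.02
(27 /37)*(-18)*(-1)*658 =319788 /37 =8642.92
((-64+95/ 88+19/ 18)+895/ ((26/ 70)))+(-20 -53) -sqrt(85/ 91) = 23420831/ 10296 -sqrt(7735)/ 91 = 2273.78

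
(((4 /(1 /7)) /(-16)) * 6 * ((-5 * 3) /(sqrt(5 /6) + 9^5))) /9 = 885735 /2988672343- 5 * sqrt(30) /5977344686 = 0.00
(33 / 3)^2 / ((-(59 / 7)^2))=-1.70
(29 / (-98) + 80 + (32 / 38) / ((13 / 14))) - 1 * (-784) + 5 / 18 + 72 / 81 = 865.78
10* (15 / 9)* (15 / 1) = 250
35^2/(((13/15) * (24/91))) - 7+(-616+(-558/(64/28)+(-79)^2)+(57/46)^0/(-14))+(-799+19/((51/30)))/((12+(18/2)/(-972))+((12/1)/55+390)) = 249056631457/23208604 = 10731.22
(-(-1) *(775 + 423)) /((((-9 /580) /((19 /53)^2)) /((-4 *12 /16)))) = 250837240 /8427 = 29765.90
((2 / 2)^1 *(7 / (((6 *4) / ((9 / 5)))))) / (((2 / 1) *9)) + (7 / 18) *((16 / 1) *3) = 4487 / 240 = 18.70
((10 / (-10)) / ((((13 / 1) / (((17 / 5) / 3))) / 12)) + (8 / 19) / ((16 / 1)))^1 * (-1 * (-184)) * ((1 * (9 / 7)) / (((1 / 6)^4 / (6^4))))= -405231791.66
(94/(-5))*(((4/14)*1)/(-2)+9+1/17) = -99734/595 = -167.62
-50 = -50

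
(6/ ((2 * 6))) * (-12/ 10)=-3/ 5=-0.60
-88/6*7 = -308/3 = -102.67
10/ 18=5/ 9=0.56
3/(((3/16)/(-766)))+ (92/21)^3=-112724128/9261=-12171.92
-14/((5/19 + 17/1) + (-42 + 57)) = -266/613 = -0.43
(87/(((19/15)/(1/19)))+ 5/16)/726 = 22685/4193376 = 0.01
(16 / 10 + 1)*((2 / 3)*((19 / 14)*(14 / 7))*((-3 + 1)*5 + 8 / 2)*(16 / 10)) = -7904 / 175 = -45.17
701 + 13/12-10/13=109405/156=701.31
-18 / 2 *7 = -63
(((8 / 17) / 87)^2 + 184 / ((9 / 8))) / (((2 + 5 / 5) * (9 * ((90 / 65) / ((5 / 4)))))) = 968955520 / 177182721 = 5.47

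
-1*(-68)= 68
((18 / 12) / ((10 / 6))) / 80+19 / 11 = 15299 / 8800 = 1.74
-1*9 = -9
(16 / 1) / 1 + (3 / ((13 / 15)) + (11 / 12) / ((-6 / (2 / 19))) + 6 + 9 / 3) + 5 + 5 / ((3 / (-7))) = 193657 / 8892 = 21.78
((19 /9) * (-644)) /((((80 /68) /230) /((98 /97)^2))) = -22974093352 /84681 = -271301.63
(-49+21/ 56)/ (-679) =0.07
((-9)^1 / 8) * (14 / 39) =-21 / 52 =-0.40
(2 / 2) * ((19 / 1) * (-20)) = -380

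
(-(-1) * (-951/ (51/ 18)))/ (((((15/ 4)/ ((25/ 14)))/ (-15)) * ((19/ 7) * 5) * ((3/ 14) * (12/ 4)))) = 88760/ 323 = 274.80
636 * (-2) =-1272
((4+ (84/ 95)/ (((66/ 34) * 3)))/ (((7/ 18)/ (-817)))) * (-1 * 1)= 3358128/ 385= 8722.41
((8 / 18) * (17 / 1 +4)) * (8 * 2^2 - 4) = 784 / 3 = 261.33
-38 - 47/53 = -2061/53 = -38.89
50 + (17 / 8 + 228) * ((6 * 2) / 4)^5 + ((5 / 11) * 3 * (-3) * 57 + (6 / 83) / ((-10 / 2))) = 2035521767 / 36520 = 55737.18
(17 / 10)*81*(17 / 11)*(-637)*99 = -134203797 / 10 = -13420379.70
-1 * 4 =-4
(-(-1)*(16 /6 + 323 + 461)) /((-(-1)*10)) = 236 /3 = 78.67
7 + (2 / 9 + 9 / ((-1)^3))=-16 / 9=-1.78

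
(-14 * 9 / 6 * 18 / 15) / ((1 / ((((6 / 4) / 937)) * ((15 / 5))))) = -567 / 4685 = -0.12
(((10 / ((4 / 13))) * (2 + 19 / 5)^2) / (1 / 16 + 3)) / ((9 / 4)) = 349856 / 2205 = 158.66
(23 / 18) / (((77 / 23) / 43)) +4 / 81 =205339 / 12474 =16.46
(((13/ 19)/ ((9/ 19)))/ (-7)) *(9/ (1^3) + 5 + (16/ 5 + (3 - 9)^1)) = -104/ 45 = -2.31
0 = 0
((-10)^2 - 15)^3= 614125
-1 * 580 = -580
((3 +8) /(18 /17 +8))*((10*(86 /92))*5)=18275 /322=56.75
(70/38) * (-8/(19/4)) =-1120/361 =-3.10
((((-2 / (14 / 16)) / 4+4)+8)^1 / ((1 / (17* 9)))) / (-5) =-2448 / 7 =-349.71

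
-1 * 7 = -7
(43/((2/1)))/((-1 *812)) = -43/1624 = -0.03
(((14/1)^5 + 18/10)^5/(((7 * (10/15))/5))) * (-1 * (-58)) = 12234252336847885232359694684408463/4375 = 2796400534136659481682216000000.00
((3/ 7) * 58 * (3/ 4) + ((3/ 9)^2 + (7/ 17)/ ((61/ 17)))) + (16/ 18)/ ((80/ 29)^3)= 516801567/ 27328000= 18.91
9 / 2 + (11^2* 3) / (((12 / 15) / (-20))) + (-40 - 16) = -18253 / 2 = -9126.50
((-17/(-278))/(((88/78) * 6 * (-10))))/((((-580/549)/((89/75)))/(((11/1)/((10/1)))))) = 0.00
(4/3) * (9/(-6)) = -2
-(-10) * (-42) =-420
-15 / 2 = -7.50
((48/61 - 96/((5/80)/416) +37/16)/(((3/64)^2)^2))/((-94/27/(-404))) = -132094136472829952/8601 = -15357997497131.72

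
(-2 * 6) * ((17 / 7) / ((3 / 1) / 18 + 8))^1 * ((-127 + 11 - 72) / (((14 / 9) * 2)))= 517752 / 2401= 215.64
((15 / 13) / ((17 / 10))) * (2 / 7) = 300 / 1547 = 0.19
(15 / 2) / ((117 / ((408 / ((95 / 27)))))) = 1836 / 247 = 7.43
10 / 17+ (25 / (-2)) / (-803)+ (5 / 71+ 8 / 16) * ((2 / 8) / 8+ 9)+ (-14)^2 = 12514918403 / 62030144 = 201.76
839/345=2.43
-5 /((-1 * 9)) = 5 /9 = 0.56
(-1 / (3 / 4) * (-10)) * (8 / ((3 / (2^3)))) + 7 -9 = 2542 / 9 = 282.44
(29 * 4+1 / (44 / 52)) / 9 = 1289 / 99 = 13.02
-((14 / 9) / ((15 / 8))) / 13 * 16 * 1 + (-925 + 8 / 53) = -925.87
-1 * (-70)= 70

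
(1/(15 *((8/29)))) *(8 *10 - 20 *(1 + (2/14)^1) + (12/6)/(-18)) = 104197/7560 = 13.78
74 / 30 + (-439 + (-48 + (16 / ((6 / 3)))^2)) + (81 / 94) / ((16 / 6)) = -4739971 / 11280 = -420.21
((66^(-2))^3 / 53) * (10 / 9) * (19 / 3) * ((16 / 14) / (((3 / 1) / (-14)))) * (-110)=475 / 504024726447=0.00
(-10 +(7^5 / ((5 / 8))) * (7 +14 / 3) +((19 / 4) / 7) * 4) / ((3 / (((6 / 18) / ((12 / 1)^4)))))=6588191 / 3919104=1.68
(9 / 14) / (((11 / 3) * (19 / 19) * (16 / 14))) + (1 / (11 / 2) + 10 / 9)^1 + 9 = 16547 / 1584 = 10.45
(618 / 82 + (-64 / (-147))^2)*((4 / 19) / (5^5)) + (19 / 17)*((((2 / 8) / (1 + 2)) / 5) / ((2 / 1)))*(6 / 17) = 231548576633 / 60810697237500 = 0.00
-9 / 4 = -2.25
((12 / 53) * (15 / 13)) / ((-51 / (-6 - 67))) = 4380 / 11713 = 0.37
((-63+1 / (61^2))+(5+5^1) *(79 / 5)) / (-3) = -117832 / 3721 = -31.67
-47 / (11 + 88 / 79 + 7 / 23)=-85399 / 22564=-3.78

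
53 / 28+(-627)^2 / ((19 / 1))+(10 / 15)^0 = 579429 / 28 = 20693.89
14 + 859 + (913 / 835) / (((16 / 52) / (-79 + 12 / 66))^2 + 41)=3796845310274868 / 4349059939195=873.03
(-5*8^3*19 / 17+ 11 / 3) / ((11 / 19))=-2768927 / 561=-4935.70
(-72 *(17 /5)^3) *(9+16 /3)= -5070216 /125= -40561.73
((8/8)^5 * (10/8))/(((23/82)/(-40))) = -4100/23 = -178.26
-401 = -401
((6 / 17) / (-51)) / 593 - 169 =-28962715 / 171377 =-169.00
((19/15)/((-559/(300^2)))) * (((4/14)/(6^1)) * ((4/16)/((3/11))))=-104500/11739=-8.90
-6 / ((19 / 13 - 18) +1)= 39 / 101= 0.39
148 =148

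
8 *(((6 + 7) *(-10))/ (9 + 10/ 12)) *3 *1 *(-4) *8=599040/ 59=10153.22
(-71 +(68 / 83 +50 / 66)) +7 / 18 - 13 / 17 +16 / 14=-134267041 / 1955646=-68.66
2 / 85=0.02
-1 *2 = -2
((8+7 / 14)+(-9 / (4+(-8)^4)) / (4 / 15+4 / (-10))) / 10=13967 / 16400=0.85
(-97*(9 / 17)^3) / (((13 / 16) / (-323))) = 21496752 / 3757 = 5721.79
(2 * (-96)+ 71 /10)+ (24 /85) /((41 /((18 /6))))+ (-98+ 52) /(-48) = -183.92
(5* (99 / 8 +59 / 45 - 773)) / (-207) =273353 / 14904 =18.34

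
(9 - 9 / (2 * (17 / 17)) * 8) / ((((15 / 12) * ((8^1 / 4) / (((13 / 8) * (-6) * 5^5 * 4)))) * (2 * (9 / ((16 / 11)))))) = 1170000 / 11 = 106363.64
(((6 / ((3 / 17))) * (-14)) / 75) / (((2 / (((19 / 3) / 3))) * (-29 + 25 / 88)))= 2992 / 12825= 0.23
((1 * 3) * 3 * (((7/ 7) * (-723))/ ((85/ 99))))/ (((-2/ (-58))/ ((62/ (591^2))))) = -128695446/ 3298765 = -39.01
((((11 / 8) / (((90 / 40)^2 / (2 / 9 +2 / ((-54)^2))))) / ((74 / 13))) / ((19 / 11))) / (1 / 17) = 8690825 / 83022894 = 0.10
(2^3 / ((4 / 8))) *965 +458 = 15898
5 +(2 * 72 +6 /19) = 2837 /19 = 149.32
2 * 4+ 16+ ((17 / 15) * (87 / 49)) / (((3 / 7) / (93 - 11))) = 42946 / 105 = 409.01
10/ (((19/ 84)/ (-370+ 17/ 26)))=-4033260/ 247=-16328.99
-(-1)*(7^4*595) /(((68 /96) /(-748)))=-1508596320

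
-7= -7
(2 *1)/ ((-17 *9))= -2/ 153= -0.01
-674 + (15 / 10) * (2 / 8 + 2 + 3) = -5329 / 8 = -666.12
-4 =-4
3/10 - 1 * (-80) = 803/10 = 80.30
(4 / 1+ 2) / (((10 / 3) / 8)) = 72 / 5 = 14.40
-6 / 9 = -2 / 3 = -0.67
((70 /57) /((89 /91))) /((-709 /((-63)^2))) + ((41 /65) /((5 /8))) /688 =-235499748821 /33509786050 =-7.03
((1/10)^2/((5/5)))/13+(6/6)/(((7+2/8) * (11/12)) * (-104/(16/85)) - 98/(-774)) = 29371087/59111373100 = 0.00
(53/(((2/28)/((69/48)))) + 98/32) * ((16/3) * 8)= 45640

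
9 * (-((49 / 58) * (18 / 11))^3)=-771895089 / 32461759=-23.78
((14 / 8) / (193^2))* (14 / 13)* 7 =343 / 968474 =0.00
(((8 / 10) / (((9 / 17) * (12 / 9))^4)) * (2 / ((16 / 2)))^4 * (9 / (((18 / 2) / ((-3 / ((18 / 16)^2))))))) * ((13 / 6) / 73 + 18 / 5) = -663908429 / 6130598400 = -0.11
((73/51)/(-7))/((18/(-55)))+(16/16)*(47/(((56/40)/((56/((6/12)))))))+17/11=3762.17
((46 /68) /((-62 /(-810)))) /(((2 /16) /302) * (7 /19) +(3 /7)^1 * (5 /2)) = 1496585160 /181461383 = 8.25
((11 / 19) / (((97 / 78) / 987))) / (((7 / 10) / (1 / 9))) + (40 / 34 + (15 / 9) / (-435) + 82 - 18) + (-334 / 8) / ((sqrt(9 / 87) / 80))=1129363693 / 8177391 - 3340 * sqrt(87) / 3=-10246.37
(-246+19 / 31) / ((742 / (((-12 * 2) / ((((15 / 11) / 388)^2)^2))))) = 10096504672400841728 / 194079375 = 52022553516.57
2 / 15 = 0.13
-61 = -61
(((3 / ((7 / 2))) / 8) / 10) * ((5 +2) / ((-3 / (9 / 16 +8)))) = -137 / 640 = -0.21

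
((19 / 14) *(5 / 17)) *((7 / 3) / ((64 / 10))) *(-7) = -3325 / 3264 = -1.02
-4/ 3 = -1.33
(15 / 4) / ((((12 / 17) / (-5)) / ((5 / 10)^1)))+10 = -105 / 32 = -3.28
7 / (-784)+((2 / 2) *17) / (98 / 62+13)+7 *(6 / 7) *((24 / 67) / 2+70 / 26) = 202669989 / 11023376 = 18.39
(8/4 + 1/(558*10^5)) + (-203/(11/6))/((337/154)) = -913892399663/18804600000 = -48.60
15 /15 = 1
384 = 384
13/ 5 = 2.60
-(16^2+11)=-267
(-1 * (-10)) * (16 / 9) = 160 / 9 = 17.78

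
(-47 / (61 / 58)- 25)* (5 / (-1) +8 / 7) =114777 / 427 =268.80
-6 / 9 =-2 / 3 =-0.67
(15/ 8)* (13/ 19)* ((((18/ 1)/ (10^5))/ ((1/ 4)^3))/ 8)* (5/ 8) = 351/ 304000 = 0.00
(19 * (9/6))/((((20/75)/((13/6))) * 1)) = 3705/16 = 231.56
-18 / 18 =-1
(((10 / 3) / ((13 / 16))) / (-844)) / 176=-5 / 181038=-0.00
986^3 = 958585256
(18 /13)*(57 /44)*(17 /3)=10.16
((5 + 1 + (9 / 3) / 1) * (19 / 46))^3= 51.37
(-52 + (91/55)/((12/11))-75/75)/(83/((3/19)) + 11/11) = -3089/31600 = -0.10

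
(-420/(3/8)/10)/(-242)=56/121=0.46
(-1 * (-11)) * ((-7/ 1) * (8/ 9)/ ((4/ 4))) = -616/ 9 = -68.44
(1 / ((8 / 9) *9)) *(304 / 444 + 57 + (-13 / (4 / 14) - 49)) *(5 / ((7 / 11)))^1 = -449515 / 12432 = -36.16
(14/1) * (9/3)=42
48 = 48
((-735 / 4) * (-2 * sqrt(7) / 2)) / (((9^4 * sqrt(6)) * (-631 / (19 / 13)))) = -4655 * sqrt(42) / 430559064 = -0.00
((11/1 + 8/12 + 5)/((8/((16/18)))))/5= 10/27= 0.37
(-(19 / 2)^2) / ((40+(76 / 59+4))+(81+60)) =-21299 / 43964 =-0.48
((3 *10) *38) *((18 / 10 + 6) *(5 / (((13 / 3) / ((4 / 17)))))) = 41040 / 17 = 2414.12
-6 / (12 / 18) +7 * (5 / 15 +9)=169 / 3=56.33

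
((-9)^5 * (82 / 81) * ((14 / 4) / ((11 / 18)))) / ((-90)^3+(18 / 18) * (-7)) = 3766014 / 8019077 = 0.47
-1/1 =-1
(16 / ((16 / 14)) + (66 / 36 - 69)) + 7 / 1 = -277 / 6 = -46.17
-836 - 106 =-942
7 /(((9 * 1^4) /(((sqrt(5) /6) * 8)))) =28 * sqrt(5) /27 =2.32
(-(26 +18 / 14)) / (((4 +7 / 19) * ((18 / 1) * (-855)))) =191 / 470610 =0.00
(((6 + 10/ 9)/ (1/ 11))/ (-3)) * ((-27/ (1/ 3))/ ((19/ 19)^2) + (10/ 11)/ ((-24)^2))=513206/ 243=2111.96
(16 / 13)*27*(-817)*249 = -87883056 / 13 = -6760235.08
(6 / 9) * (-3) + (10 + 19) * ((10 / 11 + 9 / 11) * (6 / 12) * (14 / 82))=2053 / 902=2.28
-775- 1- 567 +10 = -1333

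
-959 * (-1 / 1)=959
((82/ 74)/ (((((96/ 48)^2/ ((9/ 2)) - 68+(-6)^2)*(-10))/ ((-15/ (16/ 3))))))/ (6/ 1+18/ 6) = -369/ 331520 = -0.00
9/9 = 1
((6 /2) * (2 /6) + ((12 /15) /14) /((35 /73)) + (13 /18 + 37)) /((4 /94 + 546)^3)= 88919519819 /372719087006515200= 0.00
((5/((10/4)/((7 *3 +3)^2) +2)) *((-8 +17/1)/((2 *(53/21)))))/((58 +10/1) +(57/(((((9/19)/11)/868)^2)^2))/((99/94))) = 535692528/1076025643443434919952836463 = 0.00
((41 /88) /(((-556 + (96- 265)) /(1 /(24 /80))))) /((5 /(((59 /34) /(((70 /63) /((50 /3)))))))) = -2419 /216920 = -0.01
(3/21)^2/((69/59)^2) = 3481/233289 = 0.01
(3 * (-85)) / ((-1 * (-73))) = -255 / 73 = -3.49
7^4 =2401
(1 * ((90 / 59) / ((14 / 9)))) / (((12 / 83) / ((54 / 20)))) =60507 / 3304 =18.31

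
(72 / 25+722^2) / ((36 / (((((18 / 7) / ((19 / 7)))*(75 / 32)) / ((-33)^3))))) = -3258043 / 3641616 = -0.89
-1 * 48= -48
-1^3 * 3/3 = -1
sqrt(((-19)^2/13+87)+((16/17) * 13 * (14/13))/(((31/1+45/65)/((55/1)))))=2 * sqrt(17829188039)/22763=11.73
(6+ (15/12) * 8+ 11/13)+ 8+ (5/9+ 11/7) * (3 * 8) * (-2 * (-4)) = 118271/273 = 433.23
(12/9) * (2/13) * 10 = 80/39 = 2.05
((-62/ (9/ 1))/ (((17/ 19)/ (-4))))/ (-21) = -4712/ 3213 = -1.47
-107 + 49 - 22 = -80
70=70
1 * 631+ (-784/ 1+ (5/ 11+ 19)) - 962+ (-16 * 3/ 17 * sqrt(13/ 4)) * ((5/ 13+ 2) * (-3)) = -12051/ 11+ 2232 * sqrt(13)/ 221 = -1059.13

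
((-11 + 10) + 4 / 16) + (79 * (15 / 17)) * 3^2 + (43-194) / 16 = 167869 / 272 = 617.17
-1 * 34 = -34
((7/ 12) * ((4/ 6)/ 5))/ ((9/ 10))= 0.09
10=10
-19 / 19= -1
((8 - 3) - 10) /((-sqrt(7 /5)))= 5* sqrt(35) /7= 4.23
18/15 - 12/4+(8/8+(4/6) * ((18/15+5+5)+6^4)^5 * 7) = 166989149695311798964/9375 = 17812175967499925.22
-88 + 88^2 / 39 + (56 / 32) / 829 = 110.57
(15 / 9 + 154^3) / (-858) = -4256.72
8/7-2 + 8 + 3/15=257/35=7.34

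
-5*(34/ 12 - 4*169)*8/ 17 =80780/ 51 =1583.92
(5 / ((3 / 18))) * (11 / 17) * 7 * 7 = 16170 / 17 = 951.18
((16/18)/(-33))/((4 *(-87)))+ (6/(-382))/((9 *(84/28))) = -2489/4935249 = -0.00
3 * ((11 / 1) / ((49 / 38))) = 1254 / 49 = 25.59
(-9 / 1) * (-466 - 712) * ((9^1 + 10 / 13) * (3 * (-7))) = -28275534 / 13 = -2175041.08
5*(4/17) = 20/17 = 1.18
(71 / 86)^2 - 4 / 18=30577 / 66564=0.46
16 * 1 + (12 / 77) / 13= 16028 / 1001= 16.01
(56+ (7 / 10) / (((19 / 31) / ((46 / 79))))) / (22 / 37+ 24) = 2247861 / 975650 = 2.30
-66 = -66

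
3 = 3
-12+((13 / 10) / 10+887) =87513 / 100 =875.13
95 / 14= 6.79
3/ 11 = 0.27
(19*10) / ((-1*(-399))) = 0.48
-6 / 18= -1 / 3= -0.33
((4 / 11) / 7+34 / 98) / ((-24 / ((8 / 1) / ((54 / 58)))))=-0.14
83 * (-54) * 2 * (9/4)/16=-20169/16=-1260.56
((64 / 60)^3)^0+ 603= 604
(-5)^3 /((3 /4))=-500 /3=-166.67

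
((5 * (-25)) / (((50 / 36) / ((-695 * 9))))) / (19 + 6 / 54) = 2533275 / 86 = 29456.69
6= 6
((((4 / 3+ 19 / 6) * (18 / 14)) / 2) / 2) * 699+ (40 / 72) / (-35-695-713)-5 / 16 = 1470166801 / 1454544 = 1010.74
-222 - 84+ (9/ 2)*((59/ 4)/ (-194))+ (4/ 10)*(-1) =-2380319/ 7760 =-306.74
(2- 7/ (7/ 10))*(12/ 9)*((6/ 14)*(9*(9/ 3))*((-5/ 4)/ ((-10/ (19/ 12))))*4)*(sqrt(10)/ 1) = -684*sqrt(10)/ 7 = -309.00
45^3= 91125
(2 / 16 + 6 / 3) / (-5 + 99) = 17 / 752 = 0.02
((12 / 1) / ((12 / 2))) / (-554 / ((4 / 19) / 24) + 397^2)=2 / 94453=0.00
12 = 12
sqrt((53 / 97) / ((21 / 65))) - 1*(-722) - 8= sqrt(7017465) / 2037 +714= 715.30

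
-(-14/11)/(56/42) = 21/22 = 0.95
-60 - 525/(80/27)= -3795/16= -237.19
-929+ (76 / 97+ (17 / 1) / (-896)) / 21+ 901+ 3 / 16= -16898531 / 608384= -27.78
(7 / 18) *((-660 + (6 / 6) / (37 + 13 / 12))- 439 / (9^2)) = -172416097 / 666306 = -258.76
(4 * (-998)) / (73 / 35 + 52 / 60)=-1352.13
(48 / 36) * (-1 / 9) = -4 / 27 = -0.15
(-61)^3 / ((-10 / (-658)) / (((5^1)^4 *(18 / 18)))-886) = 9334593625 / 36436749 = 256.19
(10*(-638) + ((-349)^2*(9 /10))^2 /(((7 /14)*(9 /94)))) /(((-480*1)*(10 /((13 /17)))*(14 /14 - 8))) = 81580322248399 /14280000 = 5712907.72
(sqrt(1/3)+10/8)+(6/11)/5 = sqrt(3)/3+299/220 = 1.94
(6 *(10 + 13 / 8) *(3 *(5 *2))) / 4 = 4185 / 8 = 523.12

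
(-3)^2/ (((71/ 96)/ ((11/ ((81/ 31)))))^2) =119071744/ 408321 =291.61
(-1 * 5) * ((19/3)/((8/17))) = -1615/24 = -67.29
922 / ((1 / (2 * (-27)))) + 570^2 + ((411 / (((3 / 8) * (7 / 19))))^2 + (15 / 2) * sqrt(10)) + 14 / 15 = 15 * sqrt(10) / 2 + 6706792646 / 735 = 9124911.67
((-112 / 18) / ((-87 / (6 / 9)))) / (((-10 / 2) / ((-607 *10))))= 135968 / 2349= 57.88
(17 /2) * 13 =110.50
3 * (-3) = -9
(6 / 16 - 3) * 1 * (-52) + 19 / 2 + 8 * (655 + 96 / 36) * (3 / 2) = 8038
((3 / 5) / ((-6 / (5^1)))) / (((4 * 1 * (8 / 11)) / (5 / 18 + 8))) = -1639 / 1152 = -1.42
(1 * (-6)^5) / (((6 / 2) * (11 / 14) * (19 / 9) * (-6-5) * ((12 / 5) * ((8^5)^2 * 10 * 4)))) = 1701 / 1234266226688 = 0.00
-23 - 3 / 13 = -23.23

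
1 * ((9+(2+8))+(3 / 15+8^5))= 163936 / 5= 32787.20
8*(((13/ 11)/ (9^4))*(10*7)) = 7280/ 72171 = 0.10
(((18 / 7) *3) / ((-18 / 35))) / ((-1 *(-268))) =-15 / 268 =-0.06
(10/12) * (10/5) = 5/3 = 1.67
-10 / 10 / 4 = -1 / 4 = -0.25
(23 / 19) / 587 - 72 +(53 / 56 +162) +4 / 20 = 284642153 / 3122840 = 91.15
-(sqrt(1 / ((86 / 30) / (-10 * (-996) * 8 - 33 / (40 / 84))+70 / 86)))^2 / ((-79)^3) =102697803 / 41215562171387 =0.00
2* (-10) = -20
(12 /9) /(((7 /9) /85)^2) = 15924.49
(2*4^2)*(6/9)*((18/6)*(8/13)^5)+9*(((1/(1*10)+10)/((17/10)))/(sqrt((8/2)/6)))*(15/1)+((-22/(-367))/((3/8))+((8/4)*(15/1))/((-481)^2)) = 3250505585390/559638428817+13635*sqrt(6)/34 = 988.13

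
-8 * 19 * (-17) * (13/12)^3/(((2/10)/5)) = 17740775/216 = 82133.22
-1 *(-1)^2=-1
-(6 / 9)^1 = -2 / 3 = -0.67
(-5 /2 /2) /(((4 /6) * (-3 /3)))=15 /8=1.88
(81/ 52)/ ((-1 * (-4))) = 81/ 208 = 0.39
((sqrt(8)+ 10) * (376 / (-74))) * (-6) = 2256 * sqrt(2) / 37+ 11280 / 37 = 391.09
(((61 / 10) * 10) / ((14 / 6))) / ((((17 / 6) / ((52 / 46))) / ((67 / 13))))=147132 / 2737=53.76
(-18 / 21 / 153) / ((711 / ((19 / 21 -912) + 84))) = 34738 / 5330367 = 0.01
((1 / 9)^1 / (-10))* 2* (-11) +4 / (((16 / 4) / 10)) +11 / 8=4183 / 360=11.62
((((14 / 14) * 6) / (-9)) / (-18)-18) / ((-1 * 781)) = 485 / 21087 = 0.02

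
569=569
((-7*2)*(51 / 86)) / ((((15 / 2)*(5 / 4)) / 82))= -78064 / 1075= -72.62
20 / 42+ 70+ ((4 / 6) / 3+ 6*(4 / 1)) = 5966 / 63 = 94.70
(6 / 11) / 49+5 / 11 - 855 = -854.53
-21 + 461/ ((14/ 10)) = 2158/ 7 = 308.29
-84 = -84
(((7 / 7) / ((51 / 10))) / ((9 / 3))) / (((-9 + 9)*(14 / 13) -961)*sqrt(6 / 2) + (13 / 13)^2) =-4805*sqrt(3) / 211947993 -5 / 211947993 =-0.00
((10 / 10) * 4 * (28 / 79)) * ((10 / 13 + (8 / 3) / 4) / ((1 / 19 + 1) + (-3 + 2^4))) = 119168 / 822627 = 0.14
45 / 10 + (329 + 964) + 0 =2595 / 2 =1297.50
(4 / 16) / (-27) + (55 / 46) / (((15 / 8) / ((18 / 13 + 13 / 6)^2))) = 1124063 / 139932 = 8.03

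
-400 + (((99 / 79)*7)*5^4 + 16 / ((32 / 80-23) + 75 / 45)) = 63029945 / 12403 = 5081.83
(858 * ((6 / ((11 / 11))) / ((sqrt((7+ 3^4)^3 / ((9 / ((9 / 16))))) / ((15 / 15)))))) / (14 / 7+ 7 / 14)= 117 * sqrt(22) / 55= 9.98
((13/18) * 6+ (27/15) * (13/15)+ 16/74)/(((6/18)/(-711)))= -12054294/925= -13031.67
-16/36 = -4/9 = -0.44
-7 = -7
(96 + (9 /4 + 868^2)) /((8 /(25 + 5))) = 45211335 /16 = 2825708.44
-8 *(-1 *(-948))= -7584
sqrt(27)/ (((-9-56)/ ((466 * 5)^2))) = -3257340 * sqrt(3)/ 13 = -433990.64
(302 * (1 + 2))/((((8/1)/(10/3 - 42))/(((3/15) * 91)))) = -398489/5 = -79697.80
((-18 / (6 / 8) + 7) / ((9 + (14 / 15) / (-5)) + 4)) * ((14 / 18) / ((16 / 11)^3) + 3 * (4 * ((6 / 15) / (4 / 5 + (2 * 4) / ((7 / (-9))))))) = 329365225 / 980127744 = 0.34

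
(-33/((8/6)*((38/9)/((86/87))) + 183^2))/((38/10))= -63855/246286493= -0.00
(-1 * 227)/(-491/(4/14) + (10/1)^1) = 454/3417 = 0.13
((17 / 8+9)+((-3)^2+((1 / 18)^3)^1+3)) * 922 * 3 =31086613 / 486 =63964.22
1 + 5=6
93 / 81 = 31 / 27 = 1.15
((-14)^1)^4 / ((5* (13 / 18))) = 691488 / 65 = 10638.28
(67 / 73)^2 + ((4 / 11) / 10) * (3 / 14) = 1744252 / 2051665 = 0.85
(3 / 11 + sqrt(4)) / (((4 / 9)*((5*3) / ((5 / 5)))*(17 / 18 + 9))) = 135 / 3938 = 0.03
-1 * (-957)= 957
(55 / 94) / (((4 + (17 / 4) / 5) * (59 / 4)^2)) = 8800 / 15869879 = 0.00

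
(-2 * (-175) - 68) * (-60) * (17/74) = -143820/37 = -3887.03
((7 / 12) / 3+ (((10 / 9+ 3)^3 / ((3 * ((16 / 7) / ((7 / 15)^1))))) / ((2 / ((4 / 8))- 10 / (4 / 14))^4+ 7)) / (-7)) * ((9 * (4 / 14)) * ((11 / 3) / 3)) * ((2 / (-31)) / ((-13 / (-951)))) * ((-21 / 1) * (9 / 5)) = 328666882011083 / 3014672450400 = 109.02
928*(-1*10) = -9280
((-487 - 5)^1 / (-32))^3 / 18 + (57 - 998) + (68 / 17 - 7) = -759893 / 1024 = -742.08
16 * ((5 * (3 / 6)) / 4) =10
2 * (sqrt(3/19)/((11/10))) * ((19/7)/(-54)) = -10 * sqrt(57)/2079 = -0.04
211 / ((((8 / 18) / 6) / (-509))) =-2899773 / 2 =-1449886.50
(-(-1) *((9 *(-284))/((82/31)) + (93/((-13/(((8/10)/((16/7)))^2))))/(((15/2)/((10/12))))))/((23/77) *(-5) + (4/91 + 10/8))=47593937083/9827700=4842.84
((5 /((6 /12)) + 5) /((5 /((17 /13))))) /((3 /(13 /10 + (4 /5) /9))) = 425 /234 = 1.82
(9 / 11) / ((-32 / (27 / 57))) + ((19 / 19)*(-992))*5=-33172561 / 6688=-4960.01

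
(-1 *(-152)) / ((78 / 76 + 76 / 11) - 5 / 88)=254144 / 13173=19.29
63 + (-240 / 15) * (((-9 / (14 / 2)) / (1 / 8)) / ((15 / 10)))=1209 / 7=172.71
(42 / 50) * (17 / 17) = 21 / 25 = 0.84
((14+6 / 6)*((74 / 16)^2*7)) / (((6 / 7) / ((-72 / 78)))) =-1006215 / 416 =-2418.79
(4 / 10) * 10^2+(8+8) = 56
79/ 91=0.87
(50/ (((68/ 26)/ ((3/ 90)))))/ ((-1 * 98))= -65/ 9996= -0.01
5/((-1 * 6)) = -5/6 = -0.83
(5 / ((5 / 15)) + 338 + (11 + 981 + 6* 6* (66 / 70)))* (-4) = -193052 / 35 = -5515.77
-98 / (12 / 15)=-245 / 2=-122.50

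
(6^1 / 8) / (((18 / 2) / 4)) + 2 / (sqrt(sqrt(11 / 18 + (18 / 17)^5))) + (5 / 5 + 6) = 34* sqrt(3)* 34^(1 / 4)* 49630651^(3 / 4) / 49630651 + 22 / 3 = 9.03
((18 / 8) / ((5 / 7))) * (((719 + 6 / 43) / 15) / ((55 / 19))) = 12338277 / 236500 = 52.17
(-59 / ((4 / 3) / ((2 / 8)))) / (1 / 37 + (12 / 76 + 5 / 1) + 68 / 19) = -124431 / 98576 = -1.26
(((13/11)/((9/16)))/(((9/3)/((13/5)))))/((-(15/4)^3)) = -173056/5011875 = -0.03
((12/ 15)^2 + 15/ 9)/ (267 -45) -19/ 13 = -314101/ 216450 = -1.45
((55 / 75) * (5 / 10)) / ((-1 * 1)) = -0.37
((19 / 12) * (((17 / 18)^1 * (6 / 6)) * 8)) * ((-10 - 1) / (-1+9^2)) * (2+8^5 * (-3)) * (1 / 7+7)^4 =27286484843750 / 64827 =420912348.92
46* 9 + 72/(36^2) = 7453/18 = 414.06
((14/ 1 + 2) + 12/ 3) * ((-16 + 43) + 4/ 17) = 544.71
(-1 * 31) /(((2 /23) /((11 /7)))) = -7843 /14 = -560.21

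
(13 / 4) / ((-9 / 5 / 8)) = -130 / 9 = -14.44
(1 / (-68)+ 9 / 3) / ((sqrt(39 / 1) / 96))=1624* sqrt(39) / 221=45.89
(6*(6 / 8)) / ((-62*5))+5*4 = 12391 / 620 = 19.99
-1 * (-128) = 128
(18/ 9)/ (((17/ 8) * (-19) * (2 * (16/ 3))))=-3/ 646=-0.00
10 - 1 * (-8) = 18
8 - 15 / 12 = 27 / 4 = 6.75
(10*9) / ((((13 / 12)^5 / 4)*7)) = 89579520 / 2599051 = 34.47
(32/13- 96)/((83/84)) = -102144/1079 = -94.67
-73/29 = -2.52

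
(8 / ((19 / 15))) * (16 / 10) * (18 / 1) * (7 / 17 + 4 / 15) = 199296 / 1615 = 123.40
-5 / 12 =-0.42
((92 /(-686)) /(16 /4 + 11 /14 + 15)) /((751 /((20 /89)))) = -1840 /907205747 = -0.00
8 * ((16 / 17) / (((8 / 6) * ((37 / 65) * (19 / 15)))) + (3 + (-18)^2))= 2623.83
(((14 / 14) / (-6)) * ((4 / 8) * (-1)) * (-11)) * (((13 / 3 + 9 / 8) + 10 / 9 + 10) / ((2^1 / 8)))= -13123 / 216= -60.75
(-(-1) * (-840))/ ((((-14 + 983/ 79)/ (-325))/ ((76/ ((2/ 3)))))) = -19988926.83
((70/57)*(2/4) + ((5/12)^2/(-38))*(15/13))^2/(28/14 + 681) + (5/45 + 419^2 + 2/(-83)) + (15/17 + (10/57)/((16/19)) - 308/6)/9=95125848277754833883/541856253699072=175555.51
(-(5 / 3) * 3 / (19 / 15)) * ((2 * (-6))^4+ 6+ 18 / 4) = -3111975 / 38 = -81894.08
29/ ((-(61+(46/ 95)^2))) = -261725/ 552641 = -0.47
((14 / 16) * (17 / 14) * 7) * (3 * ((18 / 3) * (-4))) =-1071 / 2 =-535.50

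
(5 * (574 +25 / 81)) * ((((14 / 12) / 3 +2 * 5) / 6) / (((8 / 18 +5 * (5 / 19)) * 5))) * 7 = 165282007 / 41796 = 3954.49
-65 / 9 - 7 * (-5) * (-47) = -14870 / 9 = -1652.22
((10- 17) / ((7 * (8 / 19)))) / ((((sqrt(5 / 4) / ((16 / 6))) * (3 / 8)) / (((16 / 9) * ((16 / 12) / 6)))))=-9728 * sqrt(5) / 3645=-5.97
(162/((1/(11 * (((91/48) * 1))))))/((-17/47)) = -9340.21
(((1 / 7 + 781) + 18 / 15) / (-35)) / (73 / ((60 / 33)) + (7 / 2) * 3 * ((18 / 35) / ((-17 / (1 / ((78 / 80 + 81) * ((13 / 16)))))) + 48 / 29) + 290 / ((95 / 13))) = -14577706158184 / 63396529032305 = -0.23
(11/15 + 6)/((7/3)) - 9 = -214/35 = -6.11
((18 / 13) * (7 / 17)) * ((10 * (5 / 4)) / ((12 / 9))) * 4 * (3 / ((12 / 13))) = 4725 / 68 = 69.49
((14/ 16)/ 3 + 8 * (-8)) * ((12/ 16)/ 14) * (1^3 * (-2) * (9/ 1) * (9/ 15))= 41283/ 1120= 36.86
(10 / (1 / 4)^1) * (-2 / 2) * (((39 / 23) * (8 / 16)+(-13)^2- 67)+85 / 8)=-104395 / 23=-4538.91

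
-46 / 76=-23 / 38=-0.61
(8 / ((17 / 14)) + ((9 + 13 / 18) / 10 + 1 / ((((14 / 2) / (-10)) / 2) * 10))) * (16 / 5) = 24932 / 1071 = 23.28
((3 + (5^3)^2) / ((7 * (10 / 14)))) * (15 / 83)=46884 / 83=564.87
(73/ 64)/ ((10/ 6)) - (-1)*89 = 28699/ 320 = 89.68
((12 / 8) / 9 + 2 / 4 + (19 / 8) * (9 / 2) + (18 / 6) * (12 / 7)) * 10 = 27715 / 168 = 164.97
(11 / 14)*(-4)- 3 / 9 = -73 / 21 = -3.48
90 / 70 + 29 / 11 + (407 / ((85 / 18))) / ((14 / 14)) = 589772 / 6545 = 90.11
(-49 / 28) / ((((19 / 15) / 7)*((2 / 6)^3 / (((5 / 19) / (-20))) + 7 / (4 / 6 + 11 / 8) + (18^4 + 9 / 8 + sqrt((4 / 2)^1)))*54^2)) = -272215674815 / 8616365552355189606 + 144060*sqrt(2) / 478686975130843867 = -0.00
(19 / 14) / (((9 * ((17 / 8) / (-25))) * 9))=-1900 / 9639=-0.20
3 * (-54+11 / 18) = -961 / 6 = -160.17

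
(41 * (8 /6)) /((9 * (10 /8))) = 656 /135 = 4.86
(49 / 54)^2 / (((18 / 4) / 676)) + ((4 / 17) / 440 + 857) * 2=11273387581 / 6134535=1837.69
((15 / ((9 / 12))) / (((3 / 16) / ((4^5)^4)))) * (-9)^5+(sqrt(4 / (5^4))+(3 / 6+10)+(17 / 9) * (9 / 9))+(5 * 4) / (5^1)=-3116402981210161144589 / 450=-6925339958244802543.53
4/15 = 0.27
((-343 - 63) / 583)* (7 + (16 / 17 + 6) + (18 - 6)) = -179046 / 9911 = -18.07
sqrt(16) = 4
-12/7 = -1.71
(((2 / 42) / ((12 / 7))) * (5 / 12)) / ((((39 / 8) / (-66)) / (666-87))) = -10615 / 117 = -90.73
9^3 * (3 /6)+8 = 745 /2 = 372.50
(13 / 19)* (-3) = -2.05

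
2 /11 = 0.18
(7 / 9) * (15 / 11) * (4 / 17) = 140 / 561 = 0.25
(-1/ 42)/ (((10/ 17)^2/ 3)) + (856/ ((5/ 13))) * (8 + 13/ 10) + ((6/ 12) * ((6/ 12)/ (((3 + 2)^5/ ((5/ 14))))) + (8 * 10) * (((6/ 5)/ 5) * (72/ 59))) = 764098089/ 36875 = 20721.30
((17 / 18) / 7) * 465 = 2635 / 42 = 62.74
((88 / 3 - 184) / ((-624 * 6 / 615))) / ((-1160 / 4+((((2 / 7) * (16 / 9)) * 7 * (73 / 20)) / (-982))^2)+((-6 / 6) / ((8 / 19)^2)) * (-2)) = -0.09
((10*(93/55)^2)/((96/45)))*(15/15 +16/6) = 8649/176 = 49.14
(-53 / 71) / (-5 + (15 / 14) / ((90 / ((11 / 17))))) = 75684 / 506159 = 0.15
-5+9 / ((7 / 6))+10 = 89 / 7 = 12.71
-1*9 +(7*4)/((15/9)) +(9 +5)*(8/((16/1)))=74/5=14.80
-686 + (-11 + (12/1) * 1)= -685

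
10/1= 10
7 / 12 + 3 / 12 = 5 / 6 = 0.83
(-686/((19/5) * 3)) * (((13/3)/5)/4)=-4459/342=-13.04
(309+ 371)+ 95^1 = 775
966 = 966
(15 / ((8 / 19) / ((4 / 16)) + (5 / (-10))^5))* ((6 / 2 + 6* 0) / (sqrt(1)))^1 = 1824 / 67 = 27.22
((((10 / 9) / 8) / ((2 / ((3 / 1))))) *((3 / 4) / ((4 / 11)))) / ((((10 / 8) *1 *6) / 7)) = 77 / 192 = 0.40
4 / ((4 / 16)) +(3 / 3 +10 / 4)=39 / 2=19.50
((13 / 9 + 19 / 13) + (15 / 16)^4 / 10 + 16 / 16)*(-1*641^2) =-25098472360049 / 15335424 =-1636633.74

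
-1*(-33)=33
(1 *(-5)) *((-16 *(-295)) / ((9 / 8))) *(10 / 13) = -16136.75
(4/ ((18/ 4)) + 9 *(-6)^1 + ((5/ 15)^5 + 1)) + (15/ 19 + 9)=-42.32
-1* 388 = -388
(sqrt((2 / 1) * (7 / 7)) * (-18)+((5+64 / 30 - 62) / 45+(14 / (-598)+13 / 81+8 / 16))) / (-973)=704987 / 1178254350+18 * sqrt(2) / 973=0.03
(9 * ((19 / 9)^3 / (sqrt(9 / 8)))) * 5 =68590 * sqrt(2) / 243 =399.18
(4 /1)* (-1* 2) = -8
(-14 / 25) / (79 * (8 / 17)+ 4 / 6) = -357 / 24125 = -0.01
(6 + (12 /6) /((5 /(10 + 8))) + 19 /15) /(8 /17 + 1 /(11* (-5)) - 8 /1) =-40579 /21171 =-1.92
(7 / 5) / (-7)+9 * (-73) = -3286 / 5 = -657.20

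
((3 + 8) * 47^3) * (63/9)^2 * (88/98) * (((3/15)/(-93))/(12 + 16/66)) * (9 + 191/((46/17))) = -505907779993/720130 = -702522.85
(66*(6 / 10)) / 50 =99 / 125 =0.79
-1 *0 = 0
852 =852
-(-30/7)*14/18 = 10/3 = 3.33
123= 123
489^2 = 239121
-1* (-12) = 12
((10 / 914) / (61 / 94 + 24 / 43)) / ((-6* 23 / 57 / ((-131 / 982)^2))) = -3294826195 / 49453590662756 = -0.00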